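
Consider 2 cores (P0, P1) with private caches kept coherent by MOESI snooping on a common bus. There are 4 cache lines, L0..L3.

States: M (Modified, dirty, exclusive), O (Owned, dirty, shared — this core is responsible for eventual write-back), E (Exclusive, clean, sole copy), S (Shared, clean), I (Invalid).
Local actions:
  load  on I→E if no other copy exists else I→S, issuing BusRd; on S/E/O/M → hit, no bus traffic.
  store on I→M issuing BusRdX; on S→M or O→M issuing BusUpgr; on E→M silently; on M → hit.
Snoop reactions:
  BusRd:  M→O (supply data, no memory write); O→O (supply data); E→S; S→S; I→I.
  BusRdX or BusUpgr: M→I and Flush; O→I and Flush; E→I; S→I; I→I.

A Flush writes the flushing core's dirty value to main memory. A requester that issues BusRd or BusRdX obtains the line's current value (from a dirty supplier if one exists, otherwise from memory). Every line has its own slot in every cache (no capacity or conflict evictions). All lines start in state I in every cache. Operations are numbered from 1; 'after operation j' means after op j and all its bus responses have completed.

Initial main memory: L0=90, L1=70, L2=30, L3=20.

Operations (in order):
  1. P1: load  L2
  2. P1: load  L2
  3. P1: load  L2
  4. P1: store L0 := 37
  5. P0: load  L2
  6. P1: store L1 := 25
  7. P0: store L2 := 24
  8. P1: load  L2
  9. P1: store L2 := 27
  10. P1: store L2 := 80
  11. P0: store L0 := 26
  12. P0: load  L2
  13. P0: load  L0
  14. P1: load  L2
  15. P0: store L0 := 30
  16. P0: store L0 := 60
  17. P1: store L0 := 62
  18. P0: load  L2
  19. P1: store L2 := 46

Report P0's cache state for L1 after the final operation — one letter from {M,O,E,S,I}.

step 1: P1: load  L2  ⟶  IE  (L2)  txn=BusRd  M[L2]=30
step 2: P1: load  L2  ⟶  IE  (L2)  txn=∅  M[L2]=30
step 3: P1: load  L2  ⟶  IE  (L2)  txn=∅  M[L2]=30
step 4: P1: store L0 := 37  ⟶  IM  (L0)  txn=BusRdX  M[L0]=90
step 5: P0: load  L2  ⟶  SS  (L2)  txn=BusRd  M[L2]=30
step 6: P1: store L1 := 25  ⟶  IM  (L1)  txn=BusRdX  M[L1]=70
step 7: P0: store L2 := 24  ⟶  MI  (L2)  txn=BusUpgr  M[L2]=30
step 8: P1: load  L2  ⟶  OS  (L2)  txn=BusRd  M[L2]=30
step 9: P1: store L2 := 27  ⟶  IM  (L2)  txn=BusUpgr+Flush  M[L2]=24
step 10: P1: store L2 := 80  ⟶  IM  (L2)  txn=∅  M[L2]=24
step 11: P0: store L0 := 26  ⟶  MI  (L0)  txn=BusRdX+Flush  M[L0]=37
step 12: P0: load  L2  ⟶  SO  (L2)  txn=BusRd  M[L2]=24
step 13: P0: load  L0  ⟶  MI  (L0)  txn=∅  M[L0]=37
step 14: P1: load  L2  ⟶  SO  (L2)  txn=∅  M[L2]=24
step 15: P0: store L0 := 30  ⟶  MI  (L0)  txn=∅  M[L0]=37
step 16: P0: store L0 := 60  ⟶  MI  (L0)  txn=∅  M[L0]=37
step 17: P1: store L0 := 62  ⟶  IM  (L0)  txn=BusRdX+Flush  M[L0]=60
step 18: P0: load  L2  ⟶  SO  (L2)  txn=∅  M[L2]=24
step 19: P1: store L2 := 46  ⟶  IM  (L2)  txn=BusUpgr  M[L2]=24

state = I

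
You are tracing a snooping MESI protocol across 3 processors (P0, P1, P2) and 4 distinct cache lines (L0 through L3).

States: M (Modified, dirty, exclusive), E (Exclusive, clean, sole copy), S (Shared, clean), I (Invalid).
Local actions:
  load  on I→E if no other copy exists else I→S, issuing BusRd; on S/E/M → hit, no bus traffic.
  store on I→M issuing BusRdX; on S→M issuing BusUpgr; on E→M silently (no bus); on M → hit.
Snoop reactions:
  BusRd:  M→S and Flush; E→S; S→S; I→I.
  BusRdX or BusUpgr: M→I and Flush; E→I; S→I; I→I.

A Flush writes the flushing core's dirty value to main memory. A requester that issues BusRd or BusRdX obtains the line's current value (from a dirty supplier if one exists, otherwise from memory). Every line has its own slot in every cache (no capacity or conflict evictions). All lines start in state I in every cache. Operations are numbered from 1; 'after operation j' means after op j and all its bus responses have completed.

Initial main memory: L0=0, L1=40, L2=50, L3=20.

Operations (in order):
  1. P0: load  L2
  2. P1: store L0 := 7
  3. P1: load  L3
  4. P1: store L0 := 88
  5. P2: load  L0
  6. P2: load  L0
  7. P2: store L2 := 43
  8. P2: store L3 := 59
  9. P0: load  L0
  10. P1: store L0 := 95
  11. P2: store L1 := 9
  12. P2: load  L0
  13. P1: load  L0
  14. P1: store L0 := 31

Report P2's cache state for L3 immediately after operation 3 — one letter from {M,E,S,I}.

[1] P0: load  L2 | P0:E(50), P1:I, P2:I | bus: BusRd
[2] P1: store L0 := 7 | P0:I, P1:M(7), P2:I | bus: BusRdX
[3] P1: load  L3 | P0:I, P1:E(20), P2:I | bus: BusRd
[4] P1: store L0 := 88 | P0:I, P1:M(88), P2:I | bus: none
[5] P2: load  L0 | P0:I, P1:S(88), P2:S(88) | bus: BusRd,Flush
[6] P2: load  L0 | P0:I, P1:S(88), P2:S(88) | bus: none
[7] P2: store L2 := 43 | P0:I, P1:I, P2:M(43) | bus: BusRdX
[8] P2: store L3 := 59 | P0:I, P1:I, P2:M(59) | bus: BusRdX
[9] P0: load  L0 | P0:S(88), P1:S(88), P2:S(88) | bus: BusRd
[10] P1: store L0 := 95 | P0:I, P1:M(95), P2:I | bus: BusUpgr
[11] P2: store L1 := 9 | P0:I, P1:I, P2:M(9) | bus: BusRdX
[12] P2: load  L0 | P0:I, P1:S(95), P2:S(95) | bus: BusRd,Flush
[13] P1: load  L0 | P0:I, P1:S(95), P2:S(95) | bus: none
[14] P1: store L0 := 31 | P0:I, P1:M(31), P2:I | bus: BusUpgr

state = I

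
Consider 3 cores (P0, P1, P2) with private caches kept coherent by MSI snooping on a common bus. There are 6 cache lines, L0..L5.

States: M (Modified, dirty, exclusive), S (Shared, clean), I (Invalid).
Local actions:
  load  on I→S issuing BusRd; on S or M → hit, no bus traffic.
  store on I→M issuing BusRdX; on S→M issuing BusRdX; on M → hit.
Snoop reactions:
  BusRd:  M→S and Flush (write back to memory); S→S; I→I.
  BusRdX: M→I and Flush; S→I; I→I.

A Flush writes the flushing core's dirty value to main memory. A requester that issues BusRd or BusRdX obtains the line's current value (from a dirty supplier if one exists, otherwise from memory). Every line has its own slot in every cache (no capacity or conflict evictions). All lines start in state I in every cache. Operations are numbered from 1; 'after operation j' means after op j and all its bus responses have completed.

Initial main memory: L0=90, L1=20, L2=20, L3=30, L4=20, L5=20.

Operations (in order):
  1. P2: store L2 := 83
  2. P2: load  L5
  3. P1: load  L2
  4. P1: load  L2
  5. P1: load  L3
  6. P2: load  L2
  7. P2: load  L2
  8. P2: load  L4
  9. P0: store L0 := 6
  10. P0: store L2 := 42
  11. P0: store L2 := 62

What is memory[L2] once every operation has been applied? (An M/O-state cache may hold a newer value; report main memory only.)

memory[L2] = 83

  op1 P2: store L2 := 83 → I/I/M on L2; bus BusRdX; mem=20
  op2 P2: load  L5 → I/I/S on L5; bus BusRd; mem=20
  op3 P1: load  L2 → I/S/S on L2; bus BusRd Flush; mem=83
  op4 P1: load  L2 → I/S/S on L2; bus (none); mem=83
  op5 P1: load  L3 → I/S/I on L3; bus BusRd; mem=30
  op6 P2: load  L2 → I/S/S on L2; bus (none); mem=83
  op7 P2: load  L2 → I/S/S on L2; bus (none); mem=83
  op8 P2: load  L4 → I/I/S on L4; bus BusRd; mem=20
  op9 P0: store L0 := 6 → M/I/I on L0; bus BusRdX; mem=90
  op10 P0: store L2 := 42 → M/I/I on L2; bus BusRdX; mem=83
  op11 P0: store L2 := 62 → M/I/I on L2; bus (none); mem=83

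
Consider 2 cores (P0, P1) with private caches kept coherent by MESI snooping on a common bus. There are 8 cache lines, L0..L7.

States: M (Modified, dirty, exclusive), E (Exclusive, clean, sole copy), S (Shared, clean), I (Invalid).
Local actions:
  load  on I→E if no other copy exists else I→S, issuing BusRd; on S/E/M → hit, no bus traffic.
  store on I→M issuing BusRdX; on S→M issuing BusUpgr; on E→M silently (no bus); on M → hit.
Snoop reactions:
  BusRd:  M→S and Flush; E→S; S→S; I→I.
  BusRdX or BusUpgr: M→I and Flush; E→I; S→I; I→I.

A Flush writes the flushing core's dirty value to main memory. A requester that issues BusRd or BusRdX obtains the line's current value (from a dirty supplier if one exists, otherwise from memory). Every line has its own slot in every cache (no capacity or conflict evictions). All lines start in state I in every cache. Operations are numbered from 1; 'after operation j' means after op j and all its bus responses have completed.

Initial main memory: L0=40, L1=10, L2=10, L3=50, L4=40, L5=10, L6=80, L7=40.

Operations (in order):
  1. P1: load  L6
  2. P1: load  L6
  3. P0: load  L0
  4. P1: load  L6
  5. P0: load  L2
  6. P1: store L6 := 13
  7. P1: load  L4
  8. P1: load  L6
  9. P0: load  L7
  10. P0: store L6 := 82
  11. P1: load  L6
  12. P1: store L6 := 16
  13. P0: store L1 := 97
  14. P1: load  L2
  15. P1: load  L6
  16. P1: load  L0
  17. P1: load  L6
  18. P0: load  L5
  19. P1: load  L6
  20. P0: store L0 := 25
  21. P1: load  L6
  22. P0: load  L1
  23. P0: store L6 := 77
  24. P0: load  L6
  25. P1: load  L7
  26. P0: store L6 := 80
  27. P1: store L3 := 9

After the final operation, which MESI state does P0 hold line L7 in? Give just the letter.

  op1 P1: load  L6 → I/E on L6; bus BusRd; mem=80
  op2 P1: load  L6 → I/E on L6; bus (none); mem=80
  op3 P0: load  L0 → E/I on L0; bus BusRd; mem=40
  op4 P1: load  L6 → I/E on L6; bus (none); mem=80
  op5 P0: load  L2 → E/I on L2; bus BusRd; mem=10
  op6 P1: store L6 := 13 → I/M on L6; bus (none); mem=80
  op7 P1: load  L4 → I/E on L4; bus BusRd; mem=40
  op8 P1: load  L6 → I/M on L6; bus (none); mem=80
  op9 P0: load  L7 → E/I on L7; bus BusRd; mem=40
  op10 P0: store L6 := 82 → M/I on L6; bus BusRdX Flush; mem=13
  op11 P1: load  L6 → S/S on L6; bus BusRd Flush; mem=82
  op12 P1: store L6 := 16 → I/M on L6; bus BusUpgr; mem=82
  op13 P0: store L1 := 97 → M/I on L1; bus BusRdX; mem=10
  op14 P1: load  L2 → S/S on L2; bus BusRd; mem=10
  op15 P1: load  L6 → I/M on L6; bus (none); mem=82
  op16 P1: load  L0 → S/S on L0; bus BusRd; mem=40
  op17 P1: load  L6 → I/M on L6; bus (none); mem=82
  op18 P0: load  L5 → E/I on L5; bus BusRd; mem=10
  op19 P1: load  L6 → I/M on L6; bus (none); mem=82
  op20 P0: store L0 := 25 → M/I on L0; bus BusUpgr; mem=40
  op21 P1: load  L6 → I/M on L6; bus (none); mem=82
  op22 P0: load  L1 → M/I on L1; bus (none); mem=10
  op23 P0: store L6 := 77 → M/I on L6; bus BusRdX Flush; mem=16
  op24 P0: load  L6 → M/I on L6; bus (none); mem=16
  op25 P1: load  L7 → S/S on L7; bus BusRd; mem=40
  op26 P0: store L6 := 80 → M/I on L6; bus (none); mem=16
  op27 P1: store L3 := 9 → I/M on L3; bus BusRdX; mem=50

state = S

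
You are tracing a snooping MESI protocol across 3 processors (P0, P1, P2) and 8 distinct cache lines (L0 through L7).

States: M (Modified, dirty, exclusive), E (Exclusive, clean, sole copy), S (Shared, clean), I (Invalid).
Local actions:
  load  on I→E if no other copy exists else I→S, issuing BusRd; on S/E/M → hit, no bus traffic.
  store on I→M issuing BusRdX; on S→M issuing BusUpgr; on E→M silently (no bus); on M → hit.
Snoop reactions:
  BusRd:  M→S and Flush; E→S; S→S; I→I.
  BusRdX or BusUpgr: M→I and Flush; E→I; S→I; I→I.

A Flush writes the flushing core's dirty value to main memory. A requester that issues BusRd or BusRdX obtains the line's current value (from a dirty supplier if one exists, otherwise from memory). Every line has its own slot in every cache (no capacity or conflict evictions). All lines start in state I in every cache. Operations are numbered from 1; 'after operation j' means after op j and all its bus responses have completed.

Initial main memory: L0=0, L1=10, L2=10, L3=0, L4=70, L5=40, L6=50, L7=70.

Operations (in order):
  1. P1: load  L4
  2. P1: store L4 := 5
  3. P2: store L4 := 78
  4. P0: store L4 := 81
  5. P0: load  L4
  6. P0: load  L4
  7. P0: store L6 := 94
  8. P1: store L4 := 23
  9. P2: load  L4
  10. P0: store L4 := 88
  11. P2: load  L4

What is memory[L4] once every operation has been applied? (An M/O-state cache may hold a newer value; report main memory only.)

  op1 P1: load  L4 → I/E/I on L4; bus BusRd; mem=70
  op2 P1: store L4 := 5 → I/M/I on L4; bus (none); mem=70
  op3 P2: store L4 := 78 → I/I/M on L4; bus BusRdX Flush; mem=5
  op4 P0: store L4 := 81 → M/I/I on L4; bus BusRdX Flush; mem=78
  op5 P0: load  L4 → M/I/I on L4; bus (none); mem=78
  op6 P0: load  L4 → M/I/I on L4; bus (none); mem=78
  op7 P0: store L6 := 94 → M/I/I on L6; bus BusRdX; mem=50
  op8 P1: store L4 := 23 → I/M/I on L4; bus BusRdX Flush; mem=81
  op9 P2: load  L4 → I/S/S on L4; bus BusRd Flush; mem=23
  op10 P0: store L4 := 88 → M/I/I on L4; bus BusRdX; mem=23
  op11 P2: load  L4 → S/I/S on L4; bus BusRd Flush; mem=88

memory[L4] = 88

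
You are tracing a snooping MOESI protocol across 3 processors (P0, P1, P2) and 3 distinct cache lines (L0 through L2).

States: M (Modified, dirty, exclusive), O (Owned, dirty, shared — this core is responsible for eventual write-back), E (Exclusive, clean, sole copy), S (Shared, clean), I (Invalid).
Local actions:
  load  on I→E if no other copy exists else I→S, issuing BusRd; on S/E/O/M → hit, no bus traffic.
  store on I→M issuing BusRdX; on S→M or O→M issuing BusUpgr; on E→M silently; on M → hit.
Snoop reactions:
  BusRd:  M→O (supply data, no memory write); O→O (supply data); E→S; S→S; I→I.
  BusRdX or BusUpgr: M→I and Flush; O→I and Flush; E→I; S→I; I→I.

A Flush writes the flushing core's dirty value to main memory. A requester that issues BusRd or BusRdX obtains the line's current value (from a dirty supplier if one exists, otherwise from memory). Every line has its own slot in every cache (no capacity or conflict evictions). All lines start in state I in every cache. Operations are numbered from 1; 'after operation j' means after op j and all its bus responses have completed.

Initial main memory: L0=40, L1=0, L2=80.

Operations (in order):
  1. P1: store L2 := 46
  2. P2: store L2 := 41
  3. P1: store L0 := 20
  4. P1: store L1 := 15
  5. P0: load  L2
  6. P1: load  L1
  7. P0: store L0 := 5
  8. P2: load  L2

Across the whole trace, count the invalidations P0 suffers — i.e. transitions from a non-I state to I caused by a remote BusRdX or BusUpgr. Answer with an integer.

[1] P1: store L2 := 46 | P0:I, P1:M(46), P2:I | bus: BusRdX
[2] P2: store L2 := 41 | P0:I, P1:I, P2:M(41) | bus: BusRdX,Flush
[3] P1: store L0 := 20 | P0:I, P1:M(20), P2:I | bus: BusRdX
[4] P1: store L1 := 15 | P0:I, P1:M(15), P2:I | bus: BusRdX
[5] P0: load  L2 | P0:S(41), P1:I, P2:O(41) | bus: BusRd
[6] P1: load  L1 | P0:I, P1:M(15), P2:I | bus: none
[7] P0: store L0 := 5 | P0:M(5), P1:I, P2:I | bus: BusRdX,Flush
[8] P2: load  L2 | P0:S(41), P1:I, P2:O(41) | bus: none

invalidations = 0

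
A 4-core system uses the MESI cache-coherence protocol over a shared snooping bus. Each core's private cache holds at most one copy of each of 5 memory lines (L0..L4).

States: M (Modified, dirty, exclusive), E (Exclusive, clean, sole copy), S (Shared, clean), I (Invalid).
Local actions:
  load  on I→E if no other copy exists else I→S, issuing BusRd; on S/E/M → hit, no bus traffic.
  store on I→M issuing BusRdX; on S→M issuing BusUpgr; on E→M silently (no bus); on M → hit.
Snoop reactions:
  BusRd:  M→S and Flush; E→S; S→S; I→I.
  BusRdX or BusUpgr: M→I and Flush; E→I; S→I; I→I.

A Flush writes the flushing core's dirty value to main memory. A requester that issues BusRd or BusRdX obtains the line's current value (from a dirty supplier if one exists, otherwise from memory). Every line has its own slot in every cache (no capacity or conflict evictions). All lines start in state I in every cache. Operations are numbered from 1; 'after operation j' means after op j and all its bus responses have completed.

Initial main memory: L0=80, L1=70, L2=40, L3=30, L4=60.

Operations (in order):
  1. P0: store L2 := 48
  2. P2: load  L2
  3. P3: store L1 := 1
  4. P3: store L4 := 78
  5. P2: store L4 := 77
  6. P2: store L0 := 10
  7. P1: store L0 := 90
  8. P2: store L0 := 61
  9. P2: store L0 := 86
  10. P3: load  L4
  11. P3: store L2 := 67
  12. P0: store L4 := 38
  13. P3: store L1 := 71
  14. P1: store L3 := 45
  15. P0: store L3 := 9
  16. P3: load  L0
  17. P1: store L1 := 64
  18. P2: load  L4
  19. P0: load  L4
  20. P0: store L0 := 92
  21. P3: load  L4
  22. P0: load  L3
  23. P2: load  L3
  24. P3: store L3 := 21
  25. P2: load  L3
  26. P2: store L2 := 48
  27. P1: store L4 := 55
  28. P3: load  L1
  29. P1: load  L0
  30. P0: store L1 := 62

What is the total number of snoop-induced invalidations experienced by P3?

invalidations = 7

[1] P0: store L2 := 48 | P0:M(48), P1:I, P2:I, P3:I | bus: BusRdX
[2] P2: load  L2 | P0:S(48), P1:I, P2:S(48), P3:I | bus: BusRd,Flush
[3] P3: store L1 := 1 | P0:I, P1:I, P2:I, P3:M(1) | bus: BusRdX
[4] P3: store L4 := 78 | P0:I, P1:I, P2:I, P3:M(78) | bus: BusRdX
[5] P2: store L4 := 77 | P0:I, P1:I, P2:M(77), P3:I | bus: BusRdX,Flush
[6] P2: store L0 := 10 | P0:I, P1:I, P2:M(10), P3:I | bus: BusRdX
[7] P1: store L0 := 90 | P0:I, P1:M(90), P2:I, P3:I | bus: BusRdX,Flush
[8] P2: store L0 := 61 | P0:I, P1:I, P2:M(61), P3:I | bus: BusRdX,Flush
[9] P2: store L0 := 86 | P0:I, P1:I, P2:M(86), P3:I | bus: none
[10] P3: load  L4 | P0:I, P1:I, P2:S(77), P3:S(77) | bus: BusRd,Flush
[11] P3: store L2 := 67 | P0:I, P1:I, P2:I, P3:M(67) | bus: BusRdX
[12] P0: store L4 := 38 | P0:M(38), P1:I, P2:I, P3:I | bus: BusRdX
[13] P3: store L1 := 71 | P0:I, P1:I, P2:I, P3:M(71) | bus: none
[14] P1: store L3 := 45 | P0:I, P1:M(45), P2:I, P3:I | bus: BusRdX
[15] P0: store L3 := 9 | P0:M(9), P1:I, P2:I, P3:I | bus: BusRdX,Flush
[16] P3: load  L0 | P0:I, P1:I, P2:S(86), P3:S(86) | bus: BusRd,Flush
[17] P1: store L1 := 64 | P0:I, P1:M(64), P2:I, P3:I | bus: BusRdX,Flush
[18] P2: load  L4 | P0:S(38), P1:I, P2:S(38), P3:I | bus: BusRd,Flush
[19] P0: load  L4 | P0:S(38), P1:I, P2:S(38), P3:I | bus: none
[20] P0: store L0 := 92 | P0:M(92), P1:I, P2:I, P3:I | bus: BusRdX
[21] P3: load  L4 | P0:S(38), P1:I, P2:S(38), P3:S(38) | bus: BusRd
[22] P0: load  L3 | P0:M(9), P1:I, P2:I, P3:I | bus: none
[23] P2: load  L3 | P0:S(9), P1:I, P2:S(9), P3:I | bus: BusRd,Flush
[24] P3: store L3 := 21 | P0:I, P1:I, P2:I, P3:M(21) | bus: BusRdX
[25] P2: load  L3 | P0:I, P1:I, P2:S(21), P3:S(21) | bus: BusRd,Flush
[26] P2: store L2 := 48 | P0:I, P1:I, P2:M(48), P3:I | bus: BusRdX,Flush
[27] P1: store L4 := 55 | P0:I, P1:M(55), P2:I, P3:I | bus: BusRdX
[28] P3: load  L1 | P0:I, P1:S(64), P2:I, P3:S(64) | bus: BusRd,Flush
[29] P1: load  L0 | P0:S(92), P1:S(92), P2:I, P3:I | bus: BusRd,Flush
[30] P0: store L1 := 62 | P0:M(62), P1:I, P2:I, P3:I | bus: BusRdX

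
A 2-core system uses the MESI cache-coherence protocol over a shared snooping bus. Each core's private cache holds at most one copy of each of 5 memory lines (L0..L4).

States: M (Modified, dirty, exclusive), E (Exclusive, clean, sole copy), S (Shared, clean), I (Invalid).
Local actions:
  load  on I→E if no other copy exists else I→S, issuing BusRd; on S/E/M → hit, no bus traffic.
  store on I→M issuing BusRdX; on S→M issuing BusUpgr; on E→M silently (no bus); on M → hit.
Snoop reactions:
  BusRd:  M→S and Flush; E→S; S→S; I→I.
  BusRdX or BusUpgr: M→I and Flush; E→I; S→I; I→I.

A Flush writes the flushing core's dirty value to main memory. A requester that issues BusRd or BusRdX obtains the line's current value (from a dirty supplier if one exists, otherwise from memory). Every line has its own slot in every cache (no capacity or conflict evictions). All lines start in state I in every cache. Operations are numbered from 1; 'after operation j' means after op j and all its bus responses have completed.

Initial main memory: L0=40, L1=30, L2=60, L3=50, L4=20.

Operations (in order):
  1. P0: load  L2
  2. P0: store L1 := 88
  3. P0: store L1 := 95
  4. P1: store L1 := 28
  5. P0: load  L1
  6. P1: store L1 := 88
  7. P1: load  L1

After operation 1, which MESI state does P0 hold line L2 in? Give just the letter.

state = E

  op1 P0: load  L2 → E/I on L2; bus BusRd; mem=60
  op2 P0: store L1 := 88 → M/I on L1; bus BusRdX; mem=30
  op3 P0: store L1 := 95 → M/I on L1; bus (none); mem=30
  op4 P1: store L1 := 28 → I/M on L1; bus BusRdX Flush; mem=95
  op5 P0: load  L1 → S/S on L1; bus BusRd Flush; mem=28
  op6 P1: store L1 := 88 → I/M on L1; bus BusUpgr; mem=28
  op7 P1: load  L1 → I/M on L1; bus (none); mem=28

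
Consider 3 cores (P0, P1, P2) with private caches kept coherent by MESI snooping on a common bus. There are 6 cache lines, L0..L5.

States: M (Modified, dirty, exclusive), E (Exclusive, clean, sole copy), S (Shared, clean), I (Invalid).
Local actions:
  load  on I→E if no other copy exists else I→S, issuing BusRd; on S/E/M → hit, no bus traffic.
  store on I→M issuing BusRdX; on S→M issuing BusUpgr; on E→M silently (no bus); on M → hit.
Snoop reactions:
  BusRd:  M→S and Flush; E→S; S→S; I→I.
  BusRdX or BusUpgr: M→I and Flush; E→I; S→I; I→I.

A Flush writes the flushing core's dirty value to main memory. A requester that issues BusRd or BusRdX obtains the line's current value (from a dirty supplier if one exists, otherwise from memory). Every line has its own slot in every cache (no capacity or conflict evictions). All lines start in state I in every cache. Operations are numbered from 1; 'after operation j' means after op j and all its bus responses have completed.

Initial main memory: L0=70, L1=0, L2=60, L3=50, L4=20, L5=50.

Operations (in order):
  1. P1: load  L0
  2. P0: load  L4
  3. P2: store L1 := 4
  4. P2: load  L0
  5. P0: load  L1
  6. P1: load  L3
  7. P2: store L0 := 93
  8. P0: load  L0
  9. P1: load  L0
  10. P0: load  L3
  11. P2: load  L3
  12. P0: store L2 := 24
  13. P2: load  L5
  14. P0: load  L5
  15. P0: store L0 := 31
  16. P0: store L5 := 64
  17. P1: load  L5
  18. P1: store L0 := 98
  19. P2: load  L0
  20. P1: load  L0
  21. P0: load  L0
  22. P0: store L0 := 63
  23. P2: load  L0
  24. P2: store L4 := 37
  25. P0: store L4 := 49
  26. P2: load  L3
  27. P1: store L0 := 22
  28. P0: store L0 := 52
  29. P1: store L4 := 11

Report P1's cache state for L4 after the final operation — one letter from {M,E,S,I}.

state = M

1. P1: load  L0  bus=[BusRd]  L0: P0=I P1=E P2=I  mem[L0]=70
2. P0: load  L4  bus=[BusRd]  L4: P0=E P1=I P2=I  mem[L4]=20
3. P2: store L1 := 4  bus=[BusRdX]  L1: P0=I P1=I P2=M  mem[L1]=0
4. P2: load  L0  bus=[BusRd]  L0: P0=I P1=S P2=S  mem[L0]=70
5. P0: load  L1  bus=[BusRd,Flush]  L1: P0=S P1=I P2=S  mem[L1]=4
6. P1: load  L3  bus=[BusRd]  L3: P0=I P1=E P2=I  mem[L3]=50
7. P2: store L0 := 93  bus=[BusUpgr]  L0: P0=I P1=I P2=M  mem[L0]=70
8. P0: load  L0  bus=[BusRd,Flush]  L0: P0=S P1=I P2=S  mem[L0]=93
9. P1: load  L0  bus=[BusRd]  L0: P0=S P1=S P2=S  mem[L0]=93
10. P0: load  L3  bus=[BusRd]  L3: P0=S P1=S P2=I  mem[L3]=50
11. P2: load  L3  bus=[BusRd]  L3: P0=S P1=S P2=S  mem[L3]=50
12. P0: store L2 := 24  bus=[BusRdX]  L2: P0=M P1=I P2=I  mem[L2]=60
13. P2: load  L5  bus=[BusRd]  L5: P0=I P1=I P2=E  mem[L5]=50
14. P0: load  L5  bus=[BusRd]  L5: P0=S P1=I P2=S  mem[L5]=50
15. P0: store L0 := 31  bus=[BusUpgr]  L0: P0=M P1=I P2=I  mem[L0]=93
16. P0: store L5 := 64  bus=[BusUpgr]  L5: P0=M P1=I P2=I  mem[L5]=50
17. P1: load  L5  bus=[BusRd,Flush]  L5: P0=S P1=S P2=I  mem[L5]=64
18. P1: store L0 := 98  bus=[BusRdX,Flush]  L0: P0=I P1=M P2=I  mem[L0]=31
19. P2: load  L0  bus=[BusRd,Flush]  L0: P0=I P1=S P2=S  mem[L0]=98
20. P1: load  L0  bus=[-]  L0: P0=I P1=S P2=S  mem[L0]=98
21. P0: load  L0  bus=[BusRd]  L0: P0=S P1=S P2=S  mem[L0]=98
22. P0: store L0 := 63  bus=[BusUpgr]  L0: P0=M P1=I P2=I  mem[L0]=98
23. P2: load  L0  bus=[BusRd,Flush]  L0: P0=S P1=I P2=S  mem[L0]=63
24. P2: store L4 := 37  bus=[BusRdX]  L4: P0=I P1=I P2=M  mem[L4]=20
25. P0: store L4 := 49  bus=[BusRdX,Flush]  L4: P0=M P1=I P2=I  mem[L4]=37
26. P2: load  L3  bus=[-]  L3: P0=S P1=S P2=S  mem[L3]=50
27. P1: store L0 := 22  bus=[BusRdX]  L0: P0=I P1=M P2=I  mem[L0]=63
28. P0: store L0 := 52  bus=[BusRdX,Flush]  L0: P0=M P1=I P2=I  mem[L0]=22
29. P1: store L4 := 11  bus=[BusRdX,Flush]  L4: P0=I P1=M P2=I  mem[L4]=49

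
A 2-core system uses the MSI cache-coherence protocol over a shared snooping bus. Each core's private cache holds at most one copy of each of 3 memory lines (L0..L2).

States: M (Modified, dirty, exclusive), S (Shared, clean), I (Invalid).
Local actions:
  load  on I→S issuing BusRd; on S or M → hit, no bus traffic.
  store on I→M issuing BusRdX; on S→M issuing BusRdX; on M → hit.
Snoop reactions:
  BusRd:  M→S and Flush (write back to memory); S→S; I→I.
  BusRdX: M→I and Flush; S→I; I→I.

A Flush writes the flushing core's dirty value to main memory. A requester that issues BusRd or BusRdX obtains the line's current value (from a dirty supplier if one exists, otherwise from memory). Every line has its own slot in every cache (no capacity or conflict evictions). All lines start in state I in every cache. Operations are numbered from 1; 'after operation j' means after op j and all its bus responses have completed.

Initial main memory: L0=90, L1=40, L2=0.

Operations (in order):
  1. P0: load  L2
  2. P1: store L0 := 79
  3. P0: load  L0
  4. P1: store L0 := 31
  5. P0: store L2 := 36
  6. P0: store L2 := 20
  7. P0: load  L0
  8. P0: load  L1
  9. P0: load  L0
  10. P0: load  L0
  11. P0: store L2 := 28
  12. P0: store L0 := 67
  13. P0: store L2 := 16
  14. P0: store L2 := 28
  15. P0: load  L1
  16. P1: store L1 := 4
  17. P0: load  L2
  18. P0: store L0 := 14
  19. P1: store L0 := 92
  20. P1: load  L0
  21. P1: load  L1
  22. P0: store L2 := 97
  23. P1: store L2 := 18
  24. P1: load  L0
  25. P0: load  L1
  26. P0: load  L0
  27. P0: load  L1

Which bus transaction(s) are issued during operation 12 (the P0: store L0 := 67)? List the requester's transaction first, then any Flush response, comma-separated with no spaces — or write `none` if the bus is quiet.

bus = BusRdX

  op1 P0: load  L2 → S/I on L2; bus BusRd; mem=0
  op2 P1: store L0 := 79 → I/M on L0; bus BusRdX; mem=90
  op3 P0: load  L0 → S/S on L0; bus BusRd Flush; mem=79
  op4 P1: store L0 := 31 → I/M on L0; bus BusRdX; mem=79
  op5 P0: store L2 := 36 → M/I on L2; bus BusRdX; mem=0
  op6 P0: store L2 := 20 → M/I on L2; bus (none); mem=0
  op7 P0: load  L0 → S/S on L0; bus BusRd Flush; mem=31
  op8 P0: load  L1 → S/I on L1; bus BusRd; mem=40
  op9 P0: load  L0 → S/S on L0; bus (none); mem=31
  op10 P0: load  L0 → S/S on L0; bus (none); mem=31
  op11 P0: store L2 := 28 → M/I on L2; bus (none); mem=0
  op12 P0: store L0 := 67 → M/I on L0; bus BusRdX; mem=31
  op13 P0: store L2 := 16 → M/I on L2; bus (none); mem=0
  op14 P0: store L2 := 28 → M/I on L2; bus (none); mem=0
  op15 P0: load  L1 → S/I on L1; bus (none); mem=40
  op16 P1: store L1 := 4 → I/M on L1; bus BusRdX; mem=40
  op17 P0: load  L2 → M/I on L2; bus (none); mem=0
  op18 P0: store L0 := 14 → M/I on L0; bus (none); mem=31
  op19 P1: store L0 := 92 → I/M on L0; bus BusRdX Flush; mem=14
  op20 P1: load  L0 → I/M on L0; bus (none); mem=14
  op21 P1: load  L1 → I/M on L1; bus (none); mem=40
  op22 P0: store L2 := 97 → M/I on L2; bus (none); mem=0
  op23 P1: store L2 := 18 → I/M on L2; bus BusRdX Flush; mem=97
  op24 P1: load  L0 → I/M on L0; bus (none); mem=14
  op25 P0: load  L1 → S/S on L1; bus BusRd Flush; mem=4
  op26 P0: load  L0 → S/S on L0; bus BusRd Flush; mem=92
  op27 P0: load  L1 → S/S on L1; bus (none); mem=4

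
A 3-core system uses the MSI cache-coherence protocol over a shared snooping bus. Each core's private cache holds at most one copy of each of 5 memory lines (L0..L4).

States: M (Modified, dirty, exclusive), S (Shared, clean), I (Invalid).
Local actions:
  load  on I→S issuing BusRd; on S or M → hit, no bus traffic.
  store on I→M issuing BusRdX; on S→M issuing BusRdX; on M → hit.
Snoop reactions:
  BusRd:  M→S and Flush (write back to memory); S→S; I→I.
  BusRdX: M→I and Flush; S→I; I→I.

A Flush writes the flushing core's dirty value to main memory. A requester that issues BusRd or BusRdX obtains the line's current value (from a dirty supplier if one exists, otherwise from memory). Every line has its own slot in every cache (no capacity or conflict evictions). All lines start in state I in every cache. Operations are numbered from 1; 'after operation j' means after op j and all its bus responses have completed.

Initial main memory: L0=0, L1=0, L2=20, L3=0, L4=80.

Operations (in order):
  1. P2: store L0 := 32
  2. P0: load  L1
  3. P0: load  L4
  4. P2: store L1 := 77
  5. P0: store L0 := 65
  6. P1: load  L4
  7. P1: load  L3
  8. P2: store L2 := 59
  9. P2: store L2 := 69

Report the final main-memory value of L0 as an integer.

[1] P2: store L0 := 32 | P0:I, P1:I, P2:M(32) | bus: BusRdX
[2] P0: load  L1 | P0:S(0), P1:I, P2:I | bus: BusRd
[3] P0: load  L4 | P0:S(80), P1:I, P2:I | bus: BusRd
[4] P2: store L1 := 77 | P0:I, P1:I, P2:M(77) | bus: BusRdX
[5] P0: store L0 := 65 | P0:M(65), P1:I, P2:I | bus: BusRdX,Flush
[6] P1: load  L4 | P0:S(80), P1:S(80), P2:I | bus: BusRd
[7] P1: load  L3 | P0:I, P1:S(0), P2:I | bus: BusRd
[8] P2: store L2 := 59 | P0:I, P1:I, P2:M(59) | bus: BusRdX
[9] P2: store L2 := 69 | P0:I, P1:I, P2:M(69) | bus: none

memory[L0] = 32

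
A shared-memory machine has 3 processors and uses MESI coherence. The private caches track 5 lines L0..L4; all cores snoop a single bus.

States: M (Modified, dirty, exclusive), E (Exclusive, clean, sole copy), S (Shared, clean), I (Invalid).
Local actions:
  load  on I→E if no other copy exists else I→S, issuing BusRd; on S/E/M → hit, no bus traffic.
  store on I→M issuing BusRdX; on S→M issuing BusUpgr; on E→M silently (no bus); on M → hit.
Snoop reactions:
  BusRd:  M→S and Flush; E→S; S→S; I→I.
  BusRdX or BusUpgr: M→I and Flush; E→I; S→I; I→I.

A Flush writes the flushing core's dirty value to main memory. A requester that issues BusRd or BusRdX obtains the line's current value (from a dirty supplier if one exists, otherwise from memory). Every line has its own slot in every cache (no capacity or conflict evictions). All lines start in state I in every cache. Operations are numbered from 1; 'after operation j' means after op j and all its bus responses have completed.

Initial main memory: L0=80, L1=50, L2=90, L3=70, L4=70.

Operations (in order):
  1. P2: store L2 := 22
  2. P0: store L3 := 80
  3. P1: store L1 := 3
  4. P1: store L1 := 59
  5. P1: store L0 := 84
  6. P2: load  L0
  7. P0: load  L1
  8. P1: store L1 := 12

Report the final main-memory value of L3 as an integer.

[1] P2: store L2 := 22 | P0:I, P1:I, P2:M(22) | bus: BusRdX
[2] P0: store L3 := 80 | P0:M(80), P1:I, P2:I | bus: BusRdX
[3] P1: store L1 := 3 | P0:I, P1:M(3), P2:I | bus: BusRdX
[4] P1: store L1 := 59 | P0:I, P1:M(59), P2:I | bus: none
[5] P1: store L0 := 84 | P0:I, P1:M(84), P2:I | bus: BusRdX
[6] P2: load  L0 | P0:I, P1:S(84), P2:S(84) | bus: BusRd,Flush
[7] P0: load  L1 | P0:S(59), P1:S(59), P2:I | bus: BusRd,Flush
[8] P1: store L1 := 12 | P0:I, P1:M(12), P2:I | bus: BusUpgr

memory[L3] = 70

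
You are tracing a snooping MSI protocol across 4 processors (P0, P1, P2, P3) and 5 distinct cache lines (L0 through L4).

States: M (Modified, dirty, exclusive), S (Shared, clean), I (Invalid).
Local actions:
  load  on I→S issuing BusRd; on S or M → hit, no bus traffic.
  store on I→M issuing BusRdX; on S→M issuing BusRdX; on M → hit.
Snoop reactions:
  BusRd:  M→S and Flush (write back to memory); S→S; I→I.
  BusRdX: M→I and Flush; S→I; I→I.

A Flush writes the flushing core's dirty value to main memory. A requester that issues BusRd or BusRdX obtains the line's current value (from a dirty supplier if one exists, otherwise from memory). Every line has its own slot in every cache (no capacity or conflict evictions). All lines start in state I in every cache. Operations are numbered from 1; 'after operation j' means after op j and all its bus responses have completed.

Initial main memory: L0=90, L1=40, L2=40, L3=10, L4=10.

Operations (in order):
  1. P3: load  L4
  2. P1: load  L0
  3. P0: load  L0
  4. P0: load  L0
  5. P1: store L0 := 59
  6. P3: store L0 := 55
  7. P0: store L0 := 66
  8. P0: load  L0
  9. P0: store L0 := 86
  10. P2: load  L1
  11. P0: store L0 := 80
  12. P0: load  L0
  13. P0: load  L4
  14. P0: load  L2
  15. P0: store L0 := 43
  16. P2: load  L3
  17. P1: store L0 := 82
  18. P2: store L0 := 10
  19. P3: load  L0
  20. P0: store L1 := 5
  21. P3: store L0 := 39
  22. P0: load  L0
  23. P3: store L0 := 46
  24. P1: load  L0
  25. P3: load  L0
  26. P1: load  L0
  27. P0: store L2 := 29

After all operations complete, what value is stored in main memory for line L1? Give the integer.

memory[L1] = 40

  op1 P3: load  L4 → I/I/I/S on L4; bus BusRd; mem=10
  op2 P1: load  L0 → I/S/I/I on L0; bus BusRd; mem=90
  op3 P0: load  L0 → S/S/I/I on L0; bus BusRd; mem=90
  op4 P0: load  L0 → S/S/I/I on L0; bus (none); mem=90
  op5 P1: store L0 := 59 → I/M/I/I on L0; bus BusRdX; mem=90
  op6 P3: store L0 := 55 → I/I/I/M on L0; bus BusRdX Flush; mem=59
  op7 P0: store L0 := 66 → M/I/I/I on L0; bus BusRdX Flush; mem=55
  op8 P0: load  L0 → M/I/I/I on L0; bus (none); mem=55
  op9 P0: store L0 := 86 → M/I/I/I on L0; bus (none); mem=55
  op10 P2: load  L1 → I/I/S/I on L1; bus BusRd; mem=40
  op11 P0: store L0 := 80 → M/I/I/I on L0; bus (none); mem=55
  op12 P0: load  L0 → M/I/I/I on L0; bus (none); mem=55
  op13 P0: load  L4 → S/I/I/S on L4; bus BusRd; mem=10
  op14 P0: load  L2 → S/I/I/I on L2; bus BusRd; mem=40
  op15 P0: store L0 := 43 → M/I/I/I on L0; bus (none); mem=55
  op16 P2: load  L3 → I/I/S/I on L3; bus BusRd; mem=10
  op17 P1: store L0 := 82 → I/M/I/I on L0; bus BusRdX Flush; mem=43
  op18 P2: store L0 := 10 → I/I/M/I on L0; bus BusRdX Flush; mem=82
  op19 P3: load  L0 → I/I/S/S on L0; bus BusRd Flush; mem=10
  op20 P0: store L1 := 5 → M/I/I/I on L1; bus BusRdX; mem=40
  op21 P3: store L0 := 39 → I/I/I/M on L0; bus BusRdX; mem=10
  op22 P0: load  L0 → S/I/I/S on L0; bus BusRd Flush; mem=39
  op23 P3: store L0 := 46 → I/I/I/M on L0; bus BusRdX; mem=39
  op24 P1: load  L0 → I/S/I/S on L0; bus BusRd Flush; mem=46
  op25 P3: load  L0 → I/S/I/S on L0; bus (none); mem=46
  op26 P1: load  L0 → I/S/I/S on L0; bus (none); mem=46
  op27 P0: store L2 := 29 → M/I/I/I on L2; bus BusRdX; mem=40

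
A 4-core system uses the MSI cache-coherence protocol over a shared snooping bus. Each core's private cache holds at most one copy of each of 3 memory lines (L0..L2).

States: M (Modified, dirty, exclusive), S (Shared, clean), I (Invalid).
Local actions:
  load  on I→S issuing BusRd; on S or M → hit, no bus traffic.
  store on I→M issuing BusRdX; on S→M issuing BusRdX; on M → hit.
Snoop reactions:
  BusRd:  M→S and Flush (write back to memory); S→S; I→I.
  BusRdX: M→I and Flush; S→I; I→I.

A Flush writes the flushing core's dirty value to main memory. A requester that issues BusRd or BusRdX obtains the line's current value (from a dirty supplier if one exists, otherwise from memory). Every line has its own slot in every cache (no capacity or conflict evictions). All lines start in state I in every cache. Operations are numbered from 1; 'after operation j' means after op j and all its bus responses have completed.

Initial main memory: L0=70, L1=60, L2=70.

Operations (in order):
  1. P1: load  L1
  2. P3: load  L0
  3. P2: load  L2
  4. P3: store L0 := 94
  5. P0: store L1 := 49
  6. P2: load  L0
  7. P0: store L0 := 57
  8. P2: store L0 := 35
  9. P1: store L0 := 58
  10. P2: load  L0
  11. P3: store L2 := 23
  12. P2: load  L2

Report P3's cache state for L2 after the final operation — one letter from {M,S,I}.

[1] P1: load  L1 | P0:I, P1:S(60), P2:I, P3:I | bus: BusRd
[2] P3: load  L0 | P0:I, P1:I, P2:I, P3:S(70) | bus: BusRd
[3] P2: load  L2 | P0:I, P1:I, P2:S(70), P3:I | bus: BusRd
[4] P3: store L0 := 94 | P0:I, P1:I, P2:I, P3:M(94) | bus: BusRdX
[5] P0: store L1 := 49 | P0:M(49), P1:I, P2:I, P3:I | bus: BusRdX
[6] P2: load  L0 | P0:I, P1:I, P2:S(94), P3:S(94) | bus: BusRd,Flush
[7] P0: store L0 := 57 | P0:M(57), P1:I, P2:I, P3:I | bus: BusRdX
[8] P2: store L0 := 35 | P0:I, P1:I, P2:M(35), P3:I | bus: BusRdX,Flush
[9] P1: store L0 := 58 | P0:I, P1:M(58), P2:I, P3:I | bus: BusRdX,Flush
[10] P2: load  L0 | P0:I, P1:S(58), P2:S(58), P3:I | bus: BusRd,Flush
[11] P3: store L2 := 23 | P0:I, P1:I, P2:I, P3:M(23) | bus: BusRdX
[12] P2: load  L2 | P0:I, P1:I, P2:S(23), P3:S(23) | bus: BusRd,Flush

state = S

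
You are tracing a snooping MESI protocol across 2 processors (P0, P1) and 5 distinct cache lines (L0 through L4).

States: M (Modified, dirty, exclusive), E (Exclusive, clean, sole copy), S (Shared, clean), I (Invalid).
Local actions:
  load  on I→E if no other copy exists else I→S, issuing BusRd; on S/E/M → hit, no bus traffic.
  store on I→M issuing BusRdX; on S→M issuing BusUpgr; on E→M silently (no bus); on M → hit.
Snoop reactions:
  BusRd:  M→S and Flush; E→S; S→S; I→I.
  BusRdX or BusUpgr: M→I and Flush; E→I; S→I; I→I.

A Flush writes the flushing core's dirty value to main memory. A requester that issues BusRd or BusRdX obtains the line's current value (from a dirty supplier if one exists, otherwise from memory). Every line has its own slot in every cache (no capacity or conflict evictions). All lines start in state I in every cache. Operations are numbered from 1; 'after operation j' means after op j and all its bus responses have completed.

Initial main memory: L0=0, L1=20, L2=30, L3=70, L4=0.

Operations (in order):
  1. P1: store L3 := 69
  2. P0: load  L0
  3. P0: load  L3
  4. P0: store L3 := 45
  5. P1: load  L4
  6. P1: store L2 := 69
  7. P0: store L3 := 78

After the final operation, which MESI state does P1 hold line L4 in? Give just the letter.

state = E

  op1 P1: store L3 := 69 → I/M on L3; bus BusRdX; mem=70
  op2 P0: load  L0 → E/I on L0; bus BusRd; mem=0
  op3 P0: load  L3 → S/S on L3; bus BusRd Flush; mem=69
  op4 P0: store L3 := 45 → M/I on L3; bus BusUpgr; mem=69
  op5 P1: load  L4 → I/E on L4; bus BusRd; mem=0
  op6 P1: store L2 := 69 → I/M on L2; bus BusRdX; mem=30
  op7 P0: store L3 := 78 → M/I on L3; bus (none); mem=69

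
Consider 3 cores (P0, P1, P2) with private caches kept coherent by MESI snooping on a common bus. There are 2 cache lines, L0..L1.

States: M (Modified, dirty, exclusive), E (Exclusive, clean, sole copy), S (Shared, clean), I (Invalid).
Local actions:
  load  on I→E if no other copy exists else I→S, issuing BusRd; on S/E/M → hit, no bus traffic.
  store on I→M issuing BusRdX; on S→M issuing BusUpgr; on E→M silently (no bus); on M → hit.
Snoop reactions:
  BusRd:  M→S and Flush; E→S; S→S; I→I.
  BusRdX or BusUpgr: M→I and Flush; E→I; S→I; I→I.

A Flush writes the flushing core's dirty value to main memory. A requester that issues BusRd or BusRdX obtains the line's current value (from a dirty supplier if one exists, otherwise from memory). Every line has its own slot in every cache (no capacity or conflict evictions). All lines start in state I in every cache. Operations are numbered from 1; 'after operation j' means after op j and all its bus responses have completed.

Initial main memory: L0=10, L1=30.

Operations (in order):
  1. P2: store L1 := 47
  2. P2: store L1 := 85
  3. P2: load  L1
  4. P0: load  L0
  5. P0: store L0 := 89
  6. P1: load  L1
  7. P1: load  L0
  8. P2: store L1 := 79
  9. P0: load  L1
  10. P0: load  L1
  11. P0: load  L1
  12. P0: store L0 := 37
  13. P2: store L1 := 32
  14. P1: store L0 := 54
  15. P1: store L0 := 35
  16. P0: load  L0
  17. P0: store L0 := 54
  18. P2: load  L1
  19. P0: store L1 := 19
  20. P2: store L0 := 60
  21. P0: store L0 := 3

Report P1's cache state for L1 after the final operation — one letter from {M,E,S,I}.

state = I

1. P2: store L1 := 47  bus=[BusRdX]  L1: P0=I P1=I P2=M  mem[L1]=30
2. P2: store L1 := 85  bus=[-]  L1: P0=I P1=I P2=M  mem[L1]=30
3. P2: load  L1  bus=[-]  L1: P0=I P1=I P2=M  mem[L1]=30
4. P0: load  L0  bus=[BusRd]  L0: P0=E P1=I P2=I  mem[L0]=10
5. P0: store L0 := 89  bus=[-]  L0: P0=M P1=I P2=I  mem[L0]=10
6. P1: load  L1  bus=[BusRd,Flush]  L1: P0=I P1=S P2=S  mem[L1]=85
7. P1: load  L0  bus=[BusRd,Flush]  L0: P0=S P1=S P2=I  mem[L0]=89
8. P2: store L1 := 79  bus=[BusUpgr]  L1: P0=I P1=I P2=M  mem[L1]=85
9. P0: load  L1  bus=[BusRd,Flush]  L1: P0=S P1=I P2=S  mem[L1]=79
10. P0: load  L1  bus=[-]  L1: P0=S P1=I P2=S  mem[L1]=79
11. P0: load  L1  bus=[-]  L1: P0=S P1=I P2=S  mem[L1]=79
12. P0: store L0 := 37  bus=[BusUpgr]  L0: P0=M P1=I P2=I  mem[L0]=89
13. P2: store L1 := 32  bus=[BusUpgr]  L1: P0=I P1=I P2=M  mem[L1]=79
14. P1: store L0 := 54  bus=[BusRdX,Flush]  L0: P0=I P1=M P2=I  mem[L0]=37
15. P1: store L0 := 35  bus=[-]  L0: P0=I P1=M P2=I  mem[L0]=37
16. P0: load  L0  bus=[BusRd,Flush]  L0: P0=S P1=S P2=I  mem[L0]=35
17. P0: store L0 := 54  bus=[BusUpgr]  L0: P0=M P1=I P2=I  mem[L0]=35
18. P2: load  L1  bus=[-]  L1: P0=I P1=I P2=M  mem[L1]=79
19. P0: store L1 := 19  bus=[BusRdX,Flush]  L1: P0=M P1=I P2=I  mem[L1]=32
20. P2: store L0 := 60  bus=[BusRdX,Flush]  L0: P0=I P1=I P2=M  mem[L0]=54
21. P0: store L0 := 3  bus=[BusRdX,Flush]  L0: P0=M P1=I P2=I  mem[L0]=60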